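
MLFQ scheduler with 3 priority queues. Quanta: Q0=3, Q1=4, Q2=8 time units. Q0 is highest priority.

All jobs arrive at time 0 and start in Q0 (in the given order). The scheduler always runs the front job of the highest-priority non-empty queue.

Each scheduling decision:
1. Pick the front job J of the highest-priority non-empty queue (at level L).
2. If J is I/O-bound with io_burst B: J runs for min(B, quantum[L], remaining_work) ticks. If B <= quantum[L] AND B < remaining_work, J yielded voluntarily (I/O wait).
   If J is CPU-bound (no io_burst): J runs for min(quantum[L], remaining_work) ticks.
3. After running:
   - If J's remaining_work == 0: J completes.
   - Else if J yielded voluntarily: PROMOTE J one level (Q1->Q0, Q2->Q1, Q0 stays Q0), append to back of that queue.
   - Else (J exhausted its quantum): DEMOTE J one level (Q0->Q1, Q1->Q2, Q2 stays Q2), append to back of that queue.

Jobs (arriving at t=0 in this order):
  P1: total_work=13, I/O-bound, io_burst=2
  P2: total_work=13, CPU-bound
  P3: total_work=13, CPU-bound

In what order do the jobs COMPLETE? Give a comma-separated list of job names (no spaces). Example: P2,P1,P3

t=0-2: P1@Q0 runs 2, rem=11, I/O yield, promote→Q0. Q0=[P2,P3,P1] Q1=[] Q2=[]
t=2-5: P2@Q0 runs 3, rem=10, quantum used, demote→Q1. Q0=[P3,P1] Q1=[P2] Q2=[]
t=5-8: P3@Q0 runs 3, rem=10, quantum used, demote→Q1. Q0=[P1] Q1=[P2,P3] Q2=[]
t=8-10: P1@Q0 runs 2, rem=9, I/O yield, promote→Q0. Q0=[P1] Q1=[P2,P3] Q2=[]
t=10-12: P1@Q0 runs 2, rem=7, I/O yield, promote→Q0. Q0=[P1] Q1=[P2,P3] Q2=[]
t=12-14: P1@Q0 runs 2, rem=5, I/O yield, promote→Q0. Q0=[P1] Q1=[P2,P3] Q2=[]
t=14-16: P1@Q0 runs 2, rem=3, I/O yield, promote→Q0. Q0=[P1] Q1=[P2,P3] Q2=[]
t=16-18: P1@Q0 runs 2, rem=1, I/O yield, promote→Q0. Q0=[P1] Q1=[P2,P3] Q2=[]
t=18-19: P1@Q0 runs 1, rem=0, completes. Q0=[] Q1=[P2,P3] Q2=[]
t=19-23: P2@Q1 runs 4, rem=6, quantum used, demote→Q2. Q0=[] Q1=[P3] Q2=[P2]
t=23-27: P3@Q1 runs 4, rem=6, quantum used, demote→Q2. Q0=[] Q1=[] Q2=[P2,P3]
t=27-33: P2@Q2 runs 6, rem=0, completes. Q0=[] Q1=[] Q2=[P3]
t=33-39: P3@Q2 runs 6, rem=0, completes. Q0=[] Q1=[] Q2=[]

Answer: P1,P2,P3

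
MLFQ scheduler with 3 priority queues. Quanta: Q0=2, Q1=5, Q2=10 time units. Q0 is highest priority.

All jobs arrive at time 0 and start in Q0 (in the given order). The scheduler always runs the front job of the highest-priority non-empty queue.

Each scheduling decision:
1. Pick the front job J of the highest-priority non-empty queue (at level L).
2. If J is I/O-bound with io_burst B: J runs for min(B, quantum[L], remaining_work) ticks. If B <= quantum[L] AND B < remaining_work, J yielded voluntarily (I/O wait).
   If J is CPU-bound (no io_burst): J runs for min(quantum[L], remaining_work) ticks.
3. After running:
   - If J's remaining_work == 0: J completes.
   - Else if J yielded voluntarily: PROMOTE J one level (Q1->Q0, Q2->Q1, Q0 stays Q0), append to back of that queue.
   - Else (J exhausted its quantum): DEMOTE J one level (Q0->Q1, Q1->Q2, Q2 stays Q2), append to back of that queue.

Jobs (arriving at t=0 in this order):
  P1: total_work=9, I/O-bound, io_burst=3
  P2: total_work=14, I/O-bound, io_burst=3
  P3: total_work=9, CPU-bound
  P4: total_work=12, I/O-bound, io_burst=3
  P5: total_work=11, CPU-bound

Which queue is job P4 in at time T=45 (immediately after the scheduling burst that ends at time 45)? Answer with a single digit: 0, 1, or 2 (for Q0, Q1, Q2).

Answer: 0

Derivation:
t=0-2: P1@Q0 runs 2, rem=7, quantum used, demote→Q1. Q0=[P2,P3,P4,P5] Q1=[P1] Q2=[]
t=2-4: P2@Q0 runs 2, rem=12, quantum used, demote→Q1. Q0=[P3,P4,P5] Q1=[P1,P2] Q2=[]
t=4-6: P3@Q0 runs 2, rem=7, quantum used, demote→Q1. Q0=[P4,P5] Q1=[P1,P2,P3] Q2=[]
t=6-8: P4@Q0 runs 2, rem=10, quantum used, demote→Q1. Q0=[P5] Q1=[P1,P2,P3,P4] Q2=[]
t=8-10: P5@Q0 runs 2, rem=9, quantum used, demote→Q1. Q0=[] Q1=[P1,P2,P3,P4,P5] Q2=[]
t=10-13: P1@Q1 runs 3, rem=4, I/O yield, promote→Q0. Q0=[P1] Q1=[P2,P3,P4,P5] Q2=[]
t=13-15: P1@Q0 runs 2, rem=2, quantum used, demote→Q1. Q0=[] Q1=[P2,P3,P4,P5,P1] Q2=[]
t=15-18: P2@Q1 runs 3, rem=9, I/O yield, promote→Q0. Q0=[P2] Q1=[P3,P4,P5,P1] Q2=[]
t=18-20: P2@Q0 runs 2, rem=7, quantum used, demote→Q1. Q0=[] Q1=[P3,P4,P5,P1,P2] Q2=[]
t=20-25: P3@Q1 runs 5, rem=2, quantum used, demote→Q2. Q0=[] Q1=[P4,P5,P1,P2] Q2=[P3]
t=25-28: P4@Q1 runs 3, rem=7, I/O yield, promote→Q0. Q0=[P4] Q1=[P5,P1,P2] Q2=[P3]
t=28-30: P4@Q0 runs 2, rem=5, quantum used, demote→Q1. Q0=[] Q1=[P5,P1,P2,P4] Q2=[P3]
t=30-35: P5@Q1 runs 5, rem=4, quantum used, demote→Q2. Q0=[] Q1=[P1,P2,P4] Q2=[P3,P5]
t=35-37: P1@Q1 runs 2, rem=0, completes. Q0=[] Q1=[P2,P4] Q2=[P3,P5]
t=37-40: P2@Q1 runs 3, rem=4, I/O yield, promote→Q0. Q0=[P2] Q1=[P4] Q2=[P3,P5]
t=40-42: P2@Q0 runs 2, rem=2, quantum used, demote→Q1. Q0=[] Q1=[P4,P2] Q2=[P3,P5]
t=42-45: P4@Q1 runs 3, rem=2, I/O yield, promote→Q0. Q0=[P4] Q1=[P2] Q2=[P3,P5]
t=45-47: P4@Q0 runs 2, rem=0, completes. Q0=[] Q1=[P2] Q2=[P3,P5]
t=47-49: P2@Q1 runs 2, rem=0, completes. Q0=[] Q1=[] Q2=[P3,P5]
t=49-51: P3@Q2 runs 2, rem=0, completes. Q0=[] Q1=[] Q2=[P5]
t=51-55: P5@Q2 runs 4, rem=0, completes. Q0=[] Q1=[] Q2=[]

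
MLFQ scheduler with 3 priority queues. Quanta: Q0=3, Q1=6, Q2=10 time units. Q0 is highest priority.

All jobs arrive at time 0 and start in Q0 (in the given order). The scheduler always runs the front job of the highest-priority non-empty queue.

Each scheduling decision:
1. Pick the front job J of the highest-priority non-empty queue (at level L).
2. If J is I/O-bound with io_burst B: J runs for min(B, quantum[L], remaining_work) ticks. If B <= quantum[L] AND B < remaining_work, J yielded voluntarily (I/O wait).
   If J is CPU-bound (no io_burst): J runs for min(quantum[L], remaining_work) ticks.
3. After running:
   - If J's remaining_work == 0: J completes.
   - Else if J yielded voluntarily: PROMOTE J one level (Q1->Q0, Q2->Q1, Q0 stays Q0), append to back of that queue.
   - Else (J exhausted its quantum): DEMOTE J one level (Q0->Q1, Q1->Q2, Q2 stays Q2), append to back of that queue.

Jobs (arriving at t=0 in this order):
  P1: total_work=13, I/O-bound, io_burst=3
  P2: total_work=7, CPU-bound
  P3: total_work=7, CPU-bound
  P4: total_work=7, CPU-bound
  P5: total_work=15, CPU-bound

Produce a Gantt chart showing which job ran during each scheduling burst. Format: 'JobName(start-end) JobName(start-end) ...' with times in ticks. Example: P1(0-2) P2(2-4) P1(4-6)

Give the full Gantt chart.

t=0-3: P1@Q0 runs 3, rem=10, I/O yield, promote→Q0. Q0=[P2,P3,P4,P5,P1] Q1=[] Q2=[]
t=3-6: P2@Q0 runs 3, rem=4, quantum used, demote→Q1. Q0=[P3,P4,P5,P1] Q1=[P2] Q2=[]
t=6-9: P3@Q0 runs 3, rem=4, quantum used, demote→Q1. Q0=[P4,P5,P1] Q1=[P2,P3] Q2=[]
t=9-12: P4@Q0 runs 3, rem=4, quantum used, demote→Q1. Q0=[P5,P1] Q1=[P2,P3,P4] Q2=[]
t=12-15: P5@Q0 runs 3, rem=12, quantum used, demote→Q1. Q0=[P1] Q1=[P2,P3,P4,P5] Q2=[]
t=15-18: P1@Q0 runs 3, rem=7, I/O yield, promote→Q0. Q0=[P1] Q1=[P2,P3,P4,P5] Q2=[]
t=18-21: P1@Q0 runs 3, rem=4, I/O yield, promote→Q0. Q0=[P1] Q1=[P2,P3,P4,P5] Q2=[]
t=21-24: P1@Q0 runs 3, rem=1, I/O yield, promote→Q0. Q0=[P1] Q1=[P2,P3,P4,P5] Q2=[]
t=24-25: P1@Q0 runs 1, rem=0, completes. Q0=[] Q1=[P2,P3,P4,P5] Q2=[]
t=25-29: P2@Q1 runs 4, rem=0, completes. Q0=[] Q1=[P3,P4,P5] Q2=[]
t=29-33: P3@Q1 runs 4, rem=0, completes. Q0=[] Q1=[P4,P5] Q2=[]
t=33-37: P4@Q1 runs 4, rem=0, completes. Q0=[] Q1=[P5] Q2=[]
t=37-43: P5@Q1 runs 6, rem=6, quantum used, demote→Q2. Q0=[] Q1=[] Q2=[P5]
t=43-49: P5@Q2 runs 6, rem=0, completes. Q0=[] Q1=[] Q2=[]

Answer: P1(0-3) P2(3-6) P3(6-9) P4(9-12) P5(12-15) P1(15-18) P1(18-21) P1(21-24) P1(24-25) P2(25-29) P3(29-33) P4(33-37) P5(37-43) P5(43-49)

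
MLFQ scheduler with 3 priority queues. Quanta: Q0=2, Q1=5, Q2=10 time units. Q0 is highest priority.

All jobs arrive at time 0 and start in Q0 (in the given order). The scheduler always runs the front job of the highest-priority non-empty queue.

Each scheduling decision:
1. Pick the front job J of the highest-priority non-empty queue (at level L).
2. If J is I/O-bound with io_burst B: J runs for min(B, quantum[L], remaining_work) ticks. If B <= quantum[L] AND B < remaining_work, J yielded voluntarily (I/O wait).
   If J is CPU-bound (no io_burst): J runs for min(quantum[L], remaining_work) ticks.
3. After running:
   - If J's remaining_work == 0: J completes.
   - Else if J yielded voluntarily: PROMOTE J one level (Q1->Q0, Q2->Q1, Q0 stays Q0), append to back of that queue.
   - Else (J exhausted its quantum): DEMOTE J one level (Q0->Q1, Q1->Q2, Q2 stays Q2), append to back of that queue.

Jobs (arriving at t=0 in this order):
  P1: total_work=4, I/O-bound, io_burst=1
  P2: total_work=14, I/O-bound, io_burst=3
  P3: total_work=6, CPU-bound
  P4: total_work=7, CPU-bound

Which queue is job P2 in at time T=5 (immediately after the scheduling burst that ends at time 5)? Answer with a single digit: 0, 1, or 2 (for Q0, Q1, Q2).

t=0-1: P1@Q0 runs 1, rem=3, I/O yield, promote→Q0. Q0=[P2,P3,P4,P1] Q1=[] Q2=[]
t=1-3: P2@Q0 runs 2, rem=12, quantum used, demote→Q1. Q0=[P3,P4,P1] Q1=[P2] Q2=[]
t=3-5: P3@Q0 runs 2, rem=4, quantum used, demote→Q1. Q0=[P4,P1] Q1=[P2,P3] Q2=[]
t=5-7: P4@Q0 runs 2, rem=5, quantum used, demote→Q1. Q0=[P1] Q1=[P2,P3,P4] Q2=[]
t=7-8: P1@Q0 runs 1, rem=2, I/O yield, promote→Q0. Q0=[P1] Q1=[P2,P3,P4] Q2=[]
t=8-9: P1@Q0 runs 1, rem=1, I/O yield, promote→Q0. Q0=[P1] Q1=[P2,P3,P4] Q2=[]
t=9-10: P1@Q0 runs 1, rem=0, completes. Q0=[] Q1=[P2,P3,P4] Q2=[]
t=10-13: P2@Q1 runs 3, rem=9, I/O yield, promote→Q0. Q0=[P2] Q1=[P3,P4] Q2=[]
t=13-15: P2@Q0 runs 2, rem=7, quantum used, demote→Q1. Q0=[] Q1=[P3,P4,P2] Q2=[]
t=15-19: P3@Q1 runs 4, rem=0, completes. Q0=[] Q1=[P4,P2] Q2=[]
t=19-24: P4@Q1 runs 5, rem=0, completes. Q0=[] Q1=[P2] Q2=[]
t=24-27: P2@Q1 runs 3, rem=4, I/O yield, promote→Q0. Q0=[P2] Q1=[] Q2=[]
t=27-29: P2@Q0 runs 2, rem=2, quantum used, demote→Q1. Q0=[] Q1=[P2] Q2=[]
t=29-31: P2@Q1 runs 2, rem=0, completes. Q0=[] Q1=[] Q2=[]

Answer: 1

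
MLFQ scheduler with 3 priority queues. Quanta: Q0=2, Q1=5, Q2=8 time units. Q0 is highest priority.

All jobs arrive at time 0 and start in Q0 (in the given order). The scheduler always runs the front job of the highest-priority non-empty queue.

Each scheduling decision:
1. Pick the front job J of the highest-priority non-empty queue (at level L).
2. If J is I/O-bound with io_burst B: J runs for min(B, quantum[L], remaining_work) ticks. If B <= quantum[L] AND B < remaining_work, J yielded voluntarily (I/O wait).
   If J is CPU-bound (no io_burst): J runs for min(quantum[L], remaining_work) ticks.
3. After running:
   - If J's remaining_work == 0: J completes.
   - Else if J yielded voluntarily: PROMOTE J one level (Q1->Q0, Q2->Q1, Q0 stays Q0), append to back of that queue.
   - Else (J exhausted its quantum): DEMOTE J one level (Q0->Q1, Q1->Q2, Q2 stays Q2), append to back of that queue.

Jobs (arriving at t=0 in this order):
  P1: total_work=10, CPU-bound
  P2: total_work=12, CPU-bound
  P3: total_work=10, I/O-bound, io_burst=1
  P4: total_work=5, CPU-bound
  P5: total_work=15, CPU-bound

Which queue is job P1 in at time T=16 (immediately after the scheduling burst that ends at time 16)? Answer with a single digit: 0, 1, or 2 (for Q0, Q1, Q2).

Answer: 1

Derivation:
t=0-2: P1@Q0 runs 2, rem=8, quantum used, demote→Q1. Q0=[P2,P3,P4,P5] Q1=[P1] Q2=[]
t=2-4: P2@Q0 runs 2, rem=10, quantum used, demote→Q1. Q0=[P3,P4,P5] Q1=[P1,P2] Q2=[]
t=4-5: P3@Q0 runs 1, rem=9, I/O yield, promote→Q0. Q0=[P4,P5,P3] Q1=[P1,P2] Q2=[]
t=5-7: P4@Q0 runs 2, rem=3, quantum used, demote→Q1. Q0=[P5,P3] Q1=[P1,P2,P4] Q2=[]
t=7-9: P5@Q0 runs 2, rem=13, quantum used, demote→Q1. Q0=[P3] Q1=[P1,P2,P4,P5] Q2=[]
t=9-10: P3@Q0 runs 1, rem=8, I/O yield, promote→Q0. Q0=[P3] Q1=[P1,P2,P4,P5] Q2=[]
t=10-11: P3@Q0 runs 1, rem=7, I/O yield, promote→Q0. Q0=[P3] Q1=[P1,P2,P4,P5] Q2=[]
t=11-12: P3@Q0 runs 1, rem=6, I/O yield, promote→Q0. Q0=[P3] Q1=[P1,P2,P4,P5] Q2=[]
t=12-13: P3@Q0 runs 1, rem=5, I/O yield, promote→Q0. Q0=[P3] Q1=[P1,P2,P4,P5] Q2=[]
t=13-14: P3@Q0 runs 1, rem=4, I/O yield, promote→Q0. Q0=[P3] Q1=[P1,P2,P4,P5] Q2=[]
t=14-15: P3@Q0 runs 1, rem=3, I/O yield, promote→Q0. Q0=[P3] Q1=[P1,P2,P4,P5] Q2=[]
t=15-16: P3@Q0 runs 1, rem=2, I/O yield, promote→Q0. Q0=[P3] Q1=[P1,P2,P4,P5] Q2=[]
t=16-17: P3@Q0 runs 1, rem=1, I/O yield, promote→Q0. Q0=[P3] Q1=[P1,P2,P4,P5] Q2=[]
t=17-18: P3@Q0 runs 1, rem=0, completes. Q0=[] Q1=[P1,P2,P4,P5] Q2=[]
t=18-23: P1@Q1 runs 5, rem=3, quantum used, demote→Q2. Q0=[] Q1=[P2,P4,P5] Q2=[P1]
t=23-28: P2@Q1 runs 5, rem=5, quantum used, demote→Q2. Q0=[] Q1=[P4,P5] Q2=[P1,P2]
t=28-31: P4@Q1 runs 3, rem=0, completes. Q0=[] Q1=[P5] Q2=[P1,P2]
t=31-36: P5@Q1 runs 5, rem=8, quantum used, demote→Q2. Q0=[] Q1=[] Q2=[P1,P2,P5]
t=36-39: P1@Q2 runs 3, rem=0, completes. Q0=[] Q1=[] Q2=[P2,P5]
t=39-44: P2@Q2 runs 5, rem=0, completes. Q0=[] Q1=[] Q2=[P5]
t=44-52: P5@Q2 runs 8, rem=0, completes. Q0=[] Q1=[] Q2=[]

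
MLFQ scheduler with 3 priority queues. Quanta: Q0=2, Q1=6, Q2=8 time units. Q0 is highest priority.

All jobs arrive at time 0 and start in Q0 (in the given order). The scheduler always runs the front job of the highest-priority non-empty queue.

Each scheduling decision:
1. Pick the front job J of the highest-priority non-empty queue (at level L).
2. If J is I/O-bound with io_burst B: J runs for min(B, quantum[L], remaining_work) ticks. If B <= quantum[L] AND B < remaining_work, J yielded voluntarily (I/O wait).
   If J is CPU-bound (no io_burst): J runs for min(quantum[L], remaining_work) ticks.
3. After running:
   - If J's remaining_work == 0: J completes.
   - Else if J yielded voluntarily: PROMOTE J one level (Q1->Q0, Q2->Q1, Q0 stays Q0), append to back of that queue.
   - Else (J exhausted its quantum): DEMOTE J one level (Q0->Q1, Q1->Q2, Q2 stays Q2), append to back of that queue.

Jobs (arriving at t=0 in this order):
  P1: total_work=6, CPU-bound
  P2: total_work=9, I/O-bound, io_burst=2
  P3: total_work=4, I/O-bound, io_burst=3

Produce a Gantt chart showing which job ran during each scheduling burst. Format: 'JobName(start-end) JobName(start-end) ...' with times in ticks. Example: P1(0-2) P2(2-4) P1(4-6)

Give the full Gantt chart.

t=0-2: P1@Q0 runs 2, rem=4, quantum used, demote→Q1. Q0=[P2,P3] Q1=[P1] Q2=[]
t=2-4: P2@Q0 runs 2, rem=7, I/O yield, promote→Q0. Q0=[P3,P2] Q1=[P1] Q2=[]
t=4-6: P3@Q0 runs 2, rem=2, quantum used, demote→Q1. Q0=[P2] Q1=[P1,P3] Q2=[]
t=6-8: P2@Q0 runs 2, rem=5, I/O yield, promote→Q0. Q0=[P2] Q1=[P1,P3] Q2=[]
t=8-10: P2@Q0 runs 2, rem=3, I/O yield, promote→Q0. Q0=[P2] Q1=[P1,P3] Q2=[]
t=10-12: P2@Q0 runs 2, rem=1, I/O yield, promote→Q0. Q0=[P2] Q1=[P1,P3] Q2=[]
t=12-13: P2@Q0 runs 1, rem=0, completes. Q0=[] Q1=[P1,P3] Q2=[]
t=13-17: P1@Q1 runs 4, rem=0, completes. Q0=[] Q1=[P3] Q2=[]
t=17-19: P3@Q1 runs 2, rem=0, completes. Q0=[] Q1=[] Q2=[]

Answer: P1(0-2) P2(2-4) P3(4-6) P2(6-8) P2(8-10) P2(10-12) P2(12-13) P1(13-17) P3(17-19)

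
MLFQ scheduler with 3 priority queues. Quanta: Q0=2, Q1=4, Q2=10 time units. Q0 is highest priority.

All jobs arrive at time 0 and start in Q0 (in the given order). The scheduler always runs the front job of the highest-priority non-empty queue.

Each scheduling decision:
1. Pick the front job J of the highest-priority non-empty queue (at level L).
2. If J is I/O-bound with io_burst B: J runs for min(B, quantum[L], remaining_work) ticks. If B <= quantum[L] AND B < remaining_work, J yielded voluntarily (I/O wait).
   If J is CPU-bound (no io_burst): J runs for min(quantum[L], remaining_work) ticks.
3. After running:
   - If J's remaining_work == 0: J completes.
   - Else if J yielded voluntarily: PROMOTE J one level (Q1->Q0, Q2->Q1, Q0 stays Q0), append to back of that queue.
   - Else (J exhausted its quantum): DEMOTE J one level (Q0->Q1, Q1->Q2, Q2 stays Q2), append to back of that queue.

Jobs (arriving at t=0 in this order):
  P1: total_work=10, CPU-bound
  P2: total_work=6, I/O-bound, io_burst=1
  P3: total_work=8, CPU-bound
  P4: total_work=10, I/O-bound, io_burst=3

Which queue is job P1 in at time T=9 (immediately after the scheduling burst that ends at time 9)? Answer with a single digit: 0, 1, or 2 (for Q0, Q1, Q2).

t=0-2: P1@Q0 runs 2, rem=8, quantum used, demote→Q1. Q0=[P2,P3,P4] Q1=[P1] Q2=[]
t=2-3: P2@Q0 runs 1, rem=5, I/O yield, promote→Q0. Q0=[P3,P4,P2] Q1=[P1] Q2=[]
t=3-5: P3@Q0 runs 2, rem=6, quantum used, demote→Q1. Q0=[P4,P2] Q1=[P1,P3] Q2=[]
t=5-7: P4@Q0 runs 2, rem=8, quantum used, demote→Q1. Q0=[P2] Q1=[P1,P3,P4] Q2=[]
t=7-8: P2@Q0 runs 1, rem=4, I/O yield, promote→Q0. Q0=[P2] Q1=[P1,P3,P4] Q2=[]
t=8-9: P2@Q0 runs 1, rem=3, I/O yield, promote→Q0. Q0=[P2] Q1=[P1,P3,P4] Q2=[]
t=9-10: P2@Q0 runs 1, rem=2, I/O yield, promote→Q0. Q0=[P2] Q1=[P1,P3,P4] Q2=[]
t=10-11: P2@Q0 runs 1, rem=1, I/O yield, promote→Q0. Q0=[P2] Q1=[P1,P3,P4] Q2=[]
t=11-12: P2@Q0 runs 1, rem=0, completes. Q0=[] Q1=[P1,P3,P4] Q2=[]
t=12-16: P1@Q1 runs 4, rem=4, quantum used, demote→Q2. Q0=[] Q1=[P3,P4] Q2=[P1]
t=16-20: P3@Q1 runs 4, rem=2, quantum used, demote→Q2. Q0=[] Q1=[P4] Q2=[P1,P3]
t=20-23: P4@Q1 runs 3, rem=5, I/O yield, promote→Q0. Q0=[P4] Q1=[] Q2=[P1,P3]
t=23-25: P4@Q0 runs 2, rem=3, quantum used, demote→Q1. Q0=[] Q1=[P4] Q2=[P1,P3]
t=25-28: P4@Q1 runs 3, rem=0, completes. Q0=[] Q1=[] Q2=[P1,P3]
t=28-32: P1@Q2 runs 4, rem=0, completes. Q0=[] Q1=[] Q2=[P3]
t=32-34: P3@Q2 runs 2, rem=0, completes. Q0=[] Q1=[] Q2=[]

Answer: 1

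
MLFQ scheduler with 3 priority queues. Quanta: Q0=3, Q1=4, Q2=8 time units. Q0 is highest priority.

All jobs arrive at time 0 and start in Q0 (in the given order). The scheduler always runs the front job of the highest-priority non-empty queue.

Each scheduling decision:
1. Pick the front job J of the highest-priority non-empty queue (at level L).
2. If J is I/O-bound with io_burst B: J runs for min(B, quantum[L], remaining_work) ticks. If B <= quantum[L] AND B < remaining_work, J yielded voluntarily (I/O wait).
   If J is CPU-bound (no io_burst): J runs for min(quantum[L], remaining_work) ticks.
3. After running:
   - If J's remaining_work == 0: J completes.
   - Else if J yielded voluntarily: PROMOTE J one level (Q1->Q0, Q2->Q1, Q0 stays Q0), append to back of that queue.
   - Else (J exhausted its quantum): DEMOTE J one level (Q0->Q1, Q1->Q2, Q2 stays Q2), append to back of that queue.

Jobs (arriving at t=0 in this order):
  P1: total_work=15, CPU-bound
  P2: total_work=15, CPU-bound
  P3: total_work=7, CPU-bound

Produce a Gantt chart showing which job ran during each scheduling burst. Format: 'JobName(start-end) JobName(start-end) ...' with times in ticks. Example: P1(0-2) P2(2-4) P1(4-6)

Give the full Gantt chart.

t=0-3: P1@Q0 runs 3, rem=12, quantum used, demote→Q1. Q0=[P2,P3] Q1=[P1] Q2=[]
t=3-6: P2@Q0 runs 3, rem=12, quantum used, demote→Q1. Q0=[P3] Q1=[P1,P2] Q2=[]
t=6-9: P3@Q0 runs 3, rem=4, quantum used, demote→Q1. Q0=[] Q1=[P1,P2,P3] Q2=[]
t=9-13: P1@Q1 runs 4, rem=8, quantum used, demote→Q2. Q0=[] Q1=[P2,P3] Q2=[P1]
t=13-17: P2@Q1 runs 4, rem=8, quantum used, demote→Q2. Q0=[] Q1=[P3] Q2=[P1,P2]
t=17-21: P3@Q1 runs 4, rem=0, completes. Q0=[] Q1=[] Q2=[P1,P2]
t=21-29: P1@Q2 runs 8, rem=0, completes. Q0=[] Q1=[] Q2=[P2]
t=29-37: P2@Q2 runs 8, rem=0, completes. Q0=[] Q1=[] Q2=[]

Answer: P1(0-3) P2(3-6) P3(6-9) P1(9-13) P2(13-17) P3(17-21) P1(21-29) P2(29-37)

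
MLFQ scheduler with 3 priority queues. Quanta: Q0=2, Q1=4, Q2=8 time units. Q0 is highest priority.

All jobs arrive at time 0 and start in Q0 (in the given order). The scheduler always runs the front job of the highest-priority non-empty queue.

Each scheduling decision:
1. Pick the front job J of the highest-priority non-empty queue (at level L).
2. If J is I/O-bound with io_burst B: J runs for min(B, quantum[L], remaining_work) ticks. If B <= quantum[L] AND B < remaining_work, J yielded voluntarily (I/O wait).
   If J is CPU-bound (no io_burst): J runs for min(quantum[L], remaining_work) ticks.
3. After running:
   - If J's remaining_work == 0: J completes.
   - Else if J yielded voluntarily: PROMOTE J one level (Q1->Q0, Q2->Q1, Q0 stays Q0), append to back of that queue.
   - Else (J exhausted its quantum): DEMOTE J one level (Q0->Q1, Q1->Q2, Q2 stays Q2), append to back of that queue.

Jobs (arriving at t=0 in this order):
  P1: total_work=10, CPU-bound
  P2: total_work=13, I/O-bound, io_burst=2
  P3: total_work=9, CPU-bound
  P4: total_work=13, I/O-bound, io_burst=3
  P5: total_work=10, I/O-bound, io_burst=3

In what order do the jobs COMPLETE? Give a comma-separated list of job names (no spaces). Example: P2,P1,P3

t=0-2: P1@Q0 runs 2, rem=8, quantum used, demote→Q1. Q0=[P2,P3,P4,P5] Q1=[P1] Q2=[]
t=2-4: P2@Q0 runs 2, rem=11, I/O yield, promote→Q0. Q0=[P3,P4,P5,P2] Q1=[P1] Q2=[]
t=4-6: P3@Q0 runs 2, rem=7, quantum used, demote→Q1. Q0=[P4,P5,P2] Q1=[P1,P3] Q2=[]
t=6-8: P4@Q0 runs 2, rem=11, quantum used, demote→Q1. Q0=[P5,P2] Q1=[P1,P3,P4] Q2=[]
t=8-10: P5@Q0 runs 2, rem=8, quantum used, demote→Q1. Q0=[P2] Q1=[P1,P3,P4,P5] Q2=[]
t=10-12: P2@Q0 runs 2, rem=9, I/O yield, promote→Q0. Q0=[P2] Q1=[P1,P3,P4,P5] Q2=[]
t=12-14: P2@Q0 runs 2, rem=7, I/O yield, promote→Q0. Q0=[P2] Q1=[P1,P3,P4,P5] Q2=[]
t=14-16: P2@Q0 runs 2, rem=5, I/O yield, promote→Q0. Q0=[P2] Q1=[P1,P3,P4,P5] Q2=[]
t=16-18: P2@Q0 runs 2, rem=3, I/O yield, promote→Q0. Q0=[P2] Q1=[P1,P3,P4,P5] Q2=[]
t=18-20: P2@Q0 runs 2, rem=1, I/O yield, promote→Q0. Q0=[P2] Q1=[P1,P3,P4,P5] Q2=[]
t=20-21: P2@Q0 runs 1, rem=0, completes. Q0=[] Q1=[P1,P3,P4,P5] Q2=[]
t=21-25: P1@Q1 runs 4, rem=4, quantum used, demote→Q2. Q0=[] Q1=[P3,P4,P5] Q2=[P1]
t=25-29: P3@Q1 runs 4, rem=3, quantum used, demote→Q2. Q0=[] Q1=[P4,P5] Q2=[P1,P3]
t=29-32: P4@Q1 runs 3, rem=8, I/O yield, promote→Q0. Q0=[P4] Q1=[P5] Q2=[P1,P3]
t=32-34: P4@Q0 runs 2, rem=6, quantum used, demote→Q1. Q0=[] Q1=[P5,P4] Q2=[P1,P3]
t=34-37: P5@Q1 runs 3, rem=5, I/O yield, promote→Q0. Q0=[P5] Q1=[P4] Q2=[P1,P3]
t=37-39: P5@Q0 runs 2, rem=3, quantum used, demote→Q1. Q0=[] Q1=[P4,P5] Q2=[P1,P3]
t=39-42: P4@Q1 runs 3, rem=3, I/O yield, promote→Q0. Q0=[P4] Q1=[P5] Q2=[P1,P3]
t=42-44: P4@Q0 runs 2, rem=1, quantum used, demote→Q1. Q0=[] Q1=[P5,P4] Q2=[P1,P3]
t=44-47: P5@Q1 runs 3, rem=0, completes. Q0=[] Q1=[P4] Q2=[P1,P3]
t=47-48: P4@Q1 runs 1, rem=0, completes. Q0=[] Q1=[] Q2=[P1,P3]
t=48-52: P1@Q2 runs 4, rem=0, completes. Q0=[] Q1=[] Q2=[P3]
t=52-55: P3@Q2 runs 3, rem=0, completes. Q0=[] Q1=[] Q2=[]

Answer: P2,P5,P4,P1,P3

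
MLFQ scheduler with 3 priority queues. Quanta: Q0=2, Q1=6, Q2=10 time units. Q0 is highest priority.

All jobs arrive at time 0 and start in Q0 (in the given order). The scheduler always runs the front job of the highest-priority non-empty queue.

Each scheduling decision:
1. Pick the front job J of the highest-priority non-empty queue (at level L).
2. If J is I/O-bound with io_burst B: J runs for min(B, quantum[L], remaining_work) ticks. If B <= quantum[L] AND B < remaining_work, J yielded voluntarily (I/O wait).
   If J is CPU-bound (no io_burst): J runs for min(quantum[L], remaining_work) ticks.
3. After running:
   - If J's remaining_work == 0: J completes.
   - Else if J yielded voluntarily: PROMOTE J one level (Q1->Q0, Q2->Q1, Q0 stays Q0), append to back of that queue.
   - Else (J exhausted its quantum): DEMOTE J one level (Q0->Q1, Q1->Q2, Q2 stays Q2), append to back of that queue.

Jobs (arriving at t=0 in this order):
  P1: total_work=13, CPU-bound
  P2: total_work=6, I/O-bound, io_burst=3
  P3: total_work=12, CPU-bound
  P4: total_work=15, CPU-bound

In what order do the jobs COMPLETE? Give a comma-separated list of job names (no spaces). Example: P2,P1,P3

Answer: P2,P1,P3,P4

Derivation:
t=0-2: P1@Q0 runs 2, rem=11, quantum used, demote→Q1. Q0=[P2,P3,P4] Q1=[P1] Q2=[]
t=2-4: P2@Q0 runs 2, rem=4, quantum used, demote→Q1. Q0=[P3,P4] Q1=[P1,P2] Q2=[]
t=4-6: P3@Q0 runs 2, rem=10, quantum used, demote→Q1. Q0=[P4] Q1=[P1,P2,P3] Q2=[]
t=6-8: P4@Q0 runs 2, rem=13, quantum used, demote→Q1. Q0=[] Q1=[P1,P2,P3,P4] Q2=[]
t=8-14: P1@Q1 runs 6, rem=5, quantum used, demote→Q2. Q0=[] Q1=[P2,P3,P4] Q2=[P1]
t=14-17: P2@Q1 runs 3, rem=1, I/O yield, promote→Q0. Q0=[P2] Q1=[P3,P4] Q2=[P1]
t=17-18: P2@Q0 runs 1, rem=0, completes. Q0=[] Q1=[P3,P4] Q2=[P1]
t=18-24: P3@Q1 runs 6, rem=4, quantum used, demote→Q2. Q0=[] Q1=[P4] Q2=[P1,P3]
t=24-30: P4@Q1 runs 6, rem=7, quantum used, demote→Q2. Q0=[] Q1=[] Q2=[P1,P3,P4]
t=30-35: P1@Q2 runs 5, rem=0, completes. Q0=[] Q1=[] Q2=[P3,P4]
t=35-39: P3@Q2 runs 4, rem=0, completes. Q0=[] Q1=[] Q2=[P4]
t=39-46: P4@Q2 runs 7, rem=0, completes. Q0=[] Q1=[] Q2=[]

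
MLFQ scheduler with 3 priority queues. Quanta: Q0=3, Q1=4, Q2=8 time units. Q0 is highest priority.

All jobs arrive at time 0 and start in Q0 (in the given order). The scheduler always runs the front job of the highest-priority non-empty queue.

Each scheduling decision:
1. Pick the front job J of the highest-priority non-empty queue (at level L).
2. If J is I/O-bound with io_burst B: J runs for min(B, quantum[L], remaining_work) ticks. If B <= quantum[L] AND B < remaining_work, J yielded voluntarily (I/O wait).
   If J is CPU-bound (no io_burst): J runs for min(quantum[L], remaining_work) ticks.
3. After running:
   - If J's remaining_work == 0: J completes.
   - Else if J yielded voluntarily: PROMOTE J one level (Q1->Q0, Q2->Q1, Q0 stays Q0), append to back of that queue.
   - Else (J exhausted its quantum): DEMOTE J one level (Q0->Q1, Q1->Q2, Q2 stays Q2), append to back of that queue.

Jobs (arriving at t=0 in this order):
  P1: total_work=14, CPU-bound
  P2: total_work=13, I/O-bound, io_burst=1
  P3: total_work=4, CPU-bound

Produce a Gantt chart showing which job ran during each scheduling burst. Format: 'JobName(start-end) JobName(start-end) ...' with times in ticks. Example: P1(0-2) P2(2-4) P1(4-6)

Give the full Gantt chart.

t=0-3: P1@Q0 runs 3, rem=11, quantum used, demote→Q1. Q0=[P2,P3] Q1=[P1] Q2=[]
t=3-4: P2@Q0 runs 1, rem=12, I/O yield, promote→Q0. Q0=[P3,P2] Q1=[P1] Q2=[]
t=4-7: P3@Q0 runs 3, rem=1, quantum used, demote→Q1. Q0=[P2] Q1=[P1,P3] Q2=[]
t=7-8: P2@Q0 runs 1, rem=11, I/O yield, promote→Q0. Q0=[P2] Q1=[P1,P3] Q2=[]
t=8-9: P2@Q0 runs 1, rem=10, I/O yield, promote→Q0. Q0=[P2] Q1=[P1,P3] Q2=[]
t=9-10: P2@Q0 runs 1, rem=9, I/O yield, promote→Q0. Q0=[P2] Q1=[P1,P3] Q2=[]
t=10-11: P2@Q0 runs 1, rem=8, I/O yield, promote→Q0. Q0=[P2] Q1=[P1,P3] Q2=[]
t=11-12: P2@Q0 runs 1, rem=7, I/O yield, promote→Q0. Q0=[P2] Q1=[P1,P3] Q2=[]
t=12-13: P2@Q0 runs 1, rem=6, I/O yield, promote→Q0. Q0=[P2] Q1=[P1,P3] Q2=[]
t=13-14: P2@Q0 runs 1, rem=5, I/O yield, promote→Q0. Q0=[P2] Q1=[P1,P3] Q2=[]
t=14-15: P2@Q0 runs 1, rem=4, I/O yield, promote→Q0. Q0=[P2] Q1=[P1,P3] Q2=[]
t=15-16: P2@Q0 runs 1, rem=3, I/O yield, promote→Q0. Q0=[P2] Q1=[P1,P3] Q2=[]
t=16-17: P2@Q0 runs 1, rem=2, I/O yield, promote→Q0. Q0=[P2] Q1=[P1,P3] Q2=[]
t=17-18: P2@Q0 runs 1, rem=1, I/O yield, promote→Q0. Q0=[P2] Q1=[P1,P3] Q2=[]
t=18-19: P2@Q0 runs 1, rem=0, completes. Q0=[] Q1=[P1,P3] Q2=[]
t=19-23: P1@Q1 runs 4, rem=7, quantum used, demote→Q2. Q0=[] Q1=[P3] Q2=[P1]
t=23-24: P3@Q1 runs 1, rem=0, completes. Q0=[] Q1=[] Q2=[P1]
t=24-31: P1@Q2 runs 7, rem=0, completes. Q0=[] Q1=[] Q2=[]

Answer: P1(0-3) P2(3-4) P3(4-7) P2(7-8) P2(8-9) P2(9-10) P2(10-11) P2(11-12) P2(12-13) P2(13-14) P2(14-15) P2(15-16) P2(16-17) P2(17-18) P2(18-19) P1(19-23) P3(23-24) P1(24-31)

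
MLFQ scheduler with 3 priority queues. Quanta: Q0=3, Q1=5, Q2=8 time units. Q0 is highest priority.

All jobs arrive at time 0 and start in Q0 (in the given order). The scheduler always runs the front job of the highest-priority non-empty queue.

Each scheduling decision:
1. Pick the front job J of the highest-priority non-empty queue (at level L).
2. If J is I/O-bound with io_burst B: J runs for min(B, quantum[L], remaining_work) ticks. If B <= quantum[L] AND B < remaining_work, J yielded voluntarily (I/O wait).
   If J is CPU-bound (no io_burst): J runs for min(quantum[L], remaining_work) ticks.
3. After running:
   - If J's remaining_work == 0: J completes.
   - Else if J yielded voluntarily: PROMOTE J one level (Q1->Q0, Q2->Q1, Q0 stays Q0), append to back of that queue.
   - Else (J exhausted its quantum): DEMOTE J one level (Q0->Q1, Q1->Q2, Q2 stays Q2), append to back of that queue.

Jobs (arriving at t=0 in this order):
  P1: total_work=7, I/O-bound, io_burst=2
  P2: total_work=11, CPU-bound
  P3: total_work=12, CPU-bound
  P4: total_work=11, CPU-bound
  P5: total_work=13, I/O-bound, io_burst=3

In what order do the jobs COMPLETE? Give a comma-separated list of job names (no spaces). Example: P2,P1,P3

Answer: P1,P5,P2,P3,P4

Derivation:
t=0-2: P1@Q0 runs 2, rem=5, I/O yield, promote→Q0. Q0=[P2,P3,P4,P5,P1] Q1=[] Q2=[]
t=2-5: P2@Q0 runs 3, rem=8, quantum used, demote→Q1. Q0=[P3,P4,P5,P1] Q1=[P2] Q2=[]
t=5-8: P3@Q0 runs 3, rem=9, quantum used, demote→Q1. Q0=[P4,P5,P1] Q1=[P2,P3] Q2=[]
t=8-11: P4@Q0 runs 3, rem=8, quantum used, demote→Q1. Q0=[P5,P1] Q1=[P2,P3,P4] Q2=[]
t=11-14: P5@Q0 runs 3, rem=10, I/O yield, promote→Q0. Q0=[P1,P5] Q1=[P2,P3,P4] Q2=[]
t=14-16: P1@Q0 runs 2, rem=3, I/O yield, promote→Q0. Q0=[P5,P1] Q1=[P2,P3,P4] Q2=[]
t=16-19: P5@Q0 runs 3, rem=7, I/O yield, promote→Q0. Q0=[P1,P5] Q1=[P2,P3,P4] Q2=[]
t=19-21: P1@Q0 runs 2, rem=1, I/O yield, promote→Q0. Q0=[P5,P1] Q1=[P2,P3,P4] Q2=[]
t=21-24: P5@Q0 runs 3, rem=4, I/O yield, promote→Q0. Q0=[P1,P5] Q1=[P2,P3,P4] Q2=[]
t=24-25: P1@Q0 runs 1, rem=0, completes. Q0=[P5] Q1=[P2,P3,P4] Q2=[]
t=25-28: P5@Q0 runs 3, rem=1, I/O yield, promote→Q0. Q0=[P5] Q1=[P2,P3,P4] Q2=[]
t=28-29: P5@Q0 runs 1, rem=0, completes. Q0=[] Q1=[P2,P3,P4] Q2=[]
t=29-34: P2@Q1 runs 5, rem=3, quantum used, demote→Q2. Q0=[] Q1=[P3,P4] Q2=[P2]
t=34-39: P3@Q1 runs 5, rem=4, quantum used, demote→Q2. Q0=[] Q1=[P4] Q2=[P2,P3]
t=39-44: P4@Q1 runs 5, rem=3, quantum used, demote→Q2. Q0=[] Q1=[] Q2=[P2,P3,P4]
t=44-47: P2@Q2 runs 3, rem=0, completes. Q0=[] Q1=[] Q2=[P3,P4]
t=47-51: P3@Q2 runs 4, rem=0, completes. Q0=[] Q1=[] Q2=[P4]
t=51-54: P4@Q2 runs 3, rem=0, completes. Q0=[] Q1=[] Q2=[]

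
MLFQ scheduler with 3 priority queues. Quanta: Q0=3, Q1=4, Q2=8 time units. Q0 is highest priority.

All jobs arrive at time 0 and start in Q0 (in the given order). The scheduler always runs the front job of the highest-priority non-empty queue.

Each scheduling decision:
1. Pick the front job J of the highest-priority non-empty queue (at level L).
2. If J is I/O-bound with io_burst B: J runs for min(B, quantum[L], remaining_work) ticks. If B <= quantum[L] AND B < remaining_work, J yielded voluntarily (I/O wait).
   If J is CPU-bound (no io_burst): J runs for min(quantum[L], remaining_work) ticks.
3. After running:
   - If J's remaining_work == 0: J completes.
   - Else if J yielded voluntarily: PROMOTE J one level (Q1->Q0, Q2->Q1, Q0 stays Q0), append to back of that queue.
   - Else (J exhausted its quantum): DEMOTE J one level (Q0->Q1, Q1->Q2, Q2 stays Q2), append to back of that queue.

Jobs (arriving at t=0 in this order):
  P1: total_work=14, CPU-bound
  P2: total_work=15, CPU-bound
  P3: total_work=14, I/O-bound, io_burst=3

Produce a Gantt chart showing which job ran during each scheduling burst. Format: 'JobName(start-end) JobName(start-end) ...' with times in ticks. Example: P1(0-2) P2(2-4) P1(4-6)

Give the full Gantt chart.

t=0-3: P1@Q0 runs 3, rem=11, quantum used, demote→Q1. Q0=[P2,P3] Q1=[P1] Q2=[]
t=3-6: P2@Q0 runs 3, rem=12, quantum used, demote→Q1. Q0=[P3] Q1=[P1,P2] Q2=[]
t=6-9: P3@Q0 runs 3, rem=11, I/O yield, promote→Q0. Q0=[P3] Q1=[P1,P2] Q2=[]
t=9-12: P3@Q0 runs 3, rem=8, I/O yield, promote→Q0. Q0=[P3] Q1=[P1,P2] Q2=[]
t=12-15: P3@Q0 runs 3, rem=5, I/O yield, promote→Q0. Q0=[P3] Q1=[P1,P2] Q2=[]
t=15-18: P3@Q0 runs 3, rem=2, I/O yield, promote→Q0. Q0=[P3] Q1=[P1,P2] Q2=[]
t=18-20: P3@Q0 runs 2, rem=0, completes. Q0=[] Q1=[P1,P2] Q2=[]
t=20-24: P1@Q1 runs 4, rem=7, quantum used, demote→Q2. Q0=[] Q1=[P2] Q2=[P1]
t=24-28: P2@Q1 runs 4, rem=8, quantum used, demote→Q2. Q0=[] Q1=[] Q2=[P1,P2]
t=28-35: P1@Q2 runs 7, rem=0, completes. Q0=[] Q1=[] Q2=[P2]
t=35-43: P2@Q2 runs 8, rem=0, completes. Q0=[] Q1=[] Q2=[]

Answer: P1(0-3) P2(3-6) P3(6-9) P3(9-12) P3(12-15) P3(15-18) P3(18-20) P1(20-24) P2(24-28) P1(28-35) P2(35-43)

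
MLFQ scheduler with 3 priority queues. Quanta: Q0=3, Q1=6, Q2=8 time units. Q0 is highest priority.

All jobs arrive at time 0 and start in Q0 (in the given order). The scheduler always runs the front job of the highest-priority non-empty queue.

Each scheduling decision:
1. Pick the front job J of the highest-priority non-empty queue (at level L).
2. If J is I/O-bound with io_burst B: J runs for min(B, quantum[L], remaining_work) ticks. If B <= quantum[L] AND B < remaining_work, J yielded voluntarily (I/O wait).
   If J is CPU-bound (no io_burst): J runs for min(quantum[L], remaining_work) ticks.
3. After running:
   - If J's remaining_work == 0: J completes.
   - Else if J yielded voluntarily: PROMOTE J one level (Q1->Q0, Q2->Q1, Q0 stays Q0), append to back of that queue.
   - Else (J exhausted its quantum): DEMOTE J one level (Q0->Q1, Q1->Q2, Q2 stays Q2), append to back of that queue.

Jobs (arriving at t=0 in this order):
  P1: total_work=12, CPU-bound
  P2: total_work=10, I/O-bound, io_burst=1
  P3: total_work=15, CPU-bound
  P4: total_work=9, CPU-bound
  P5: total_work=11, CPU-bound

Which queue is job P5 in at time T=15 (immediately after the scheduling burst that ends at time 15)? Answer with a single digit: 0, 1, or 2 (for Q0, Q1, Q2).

t=0-3: P1@Q0 runs 3, rem=9, quantum used, demote→Q1. Q0=[P2,P3,P4,P5] Q1=[P1] Q2=[]
t=3-4: P2@Q0 runs 1, rem=9, I/O yield, promote→Q0. Q0=[P3,P4,P5,P2] Q1=[P1] Q2=[]
t=4-7: P3@Q0 runs 3, rem=12, quantum used, demote→Q1. Q0=[P4,P5,P2] Q1=[P1,P3] Q2=[]
t=7-10: P4@Q0 runs 3, rem=6, quantum used, demote→Q1. Q0=[P5,P2] Q1=[P1,P3,P4] Q2=[]
t=10-13: P5@Q0 runs 3, rem=8, quantum used, demote→Q1. Q0=[P2] Q1=[P1,P3,P4,P5] Q2=[]
t=13-14: P2@Q0 runs 1, rem=8, I/O yield, promote→Q0. Q0=[P2] Q1=[P1,P3,P4,P5] Q2=[]
t=14-15: P2@Q0 runs 1, rem=7, I/O yield, promote→Q0. Q0=[P2] Q1=[P1,P3,P4,P5] Q2=[]
t=15-16: P2@Q0 runs 1, rem=6, I/O yield, promote→Q0. Q0=[P2] Q1=[P1,P3,P4,P5] Q2=[]
t=16-17: P2@Q0 runs 1, rem=5, I/O yield, promote→Q0. Q0=[P2] Q1=[P1,P3,P4,P5] Q2=[]
t=17-18: P2@Q0 runs 1, rem=4, I/O yield, promote→Q0. Q0=[P2] Q1=[P1,P3,P4,P5] Q2=[]
t=18-19: P2@Q0 runs 1, rem=3, I/O yield, promote→Q0. Q0=[P2] Q1=[P1,P3,P4,P5] Q2=[]
t=19-20: P2@Q0 runs 1, rem=2, I/O yield, promote→Q0. Q0=[P2] Q1=[P1,P3,P4,P5] Q2=[]
t=20-21: P2@Q0 runs 1, rem=1, I/O yield, promote→Q0. Q0=[P2] Q1=[P1,P3,P4,P5] Q2=[]
t=21-22: P2@Q0 runs 1, rem=0, completes. Q0=[] Q1=[P1,P3,P4,P5] Q2=[]
t=22-28: P1@Q1 runs 6, rem=3, quantum used, demote→Q2. Q0=[] Q1=[P3,P4,P5] Q2=[P1]
t=28-34: P3@Q1 runs 6, rem=6, quantum used, demote→Q2. Q0=[] Q1=[P4,P5] Q2=[P1,P3]
t=34-40: P4@Q1 runs 6, rem=0, completes. Q0=[] Q1=[P5] Q2=[P1,P3]
t=40-46: P5@Q1 runs 6, rem=2, quantum used, demote→Q2. Q0=[] Q1=[] Q2=[P1,P3,P5]
t=46-49: P1@Q2 runs 3, rem=0, completes. Q0=[] Q1=[] Q2=[P3,P5]
t=49-55: P3@Q2 runs 6, rem=0, completes. Q0=[] Q1=[] Q2=[P5]
t=55-57: P5@Q2 runs 2, rem=0, completes. Q0=[] Q1=[] Q2=[]

Answer: 1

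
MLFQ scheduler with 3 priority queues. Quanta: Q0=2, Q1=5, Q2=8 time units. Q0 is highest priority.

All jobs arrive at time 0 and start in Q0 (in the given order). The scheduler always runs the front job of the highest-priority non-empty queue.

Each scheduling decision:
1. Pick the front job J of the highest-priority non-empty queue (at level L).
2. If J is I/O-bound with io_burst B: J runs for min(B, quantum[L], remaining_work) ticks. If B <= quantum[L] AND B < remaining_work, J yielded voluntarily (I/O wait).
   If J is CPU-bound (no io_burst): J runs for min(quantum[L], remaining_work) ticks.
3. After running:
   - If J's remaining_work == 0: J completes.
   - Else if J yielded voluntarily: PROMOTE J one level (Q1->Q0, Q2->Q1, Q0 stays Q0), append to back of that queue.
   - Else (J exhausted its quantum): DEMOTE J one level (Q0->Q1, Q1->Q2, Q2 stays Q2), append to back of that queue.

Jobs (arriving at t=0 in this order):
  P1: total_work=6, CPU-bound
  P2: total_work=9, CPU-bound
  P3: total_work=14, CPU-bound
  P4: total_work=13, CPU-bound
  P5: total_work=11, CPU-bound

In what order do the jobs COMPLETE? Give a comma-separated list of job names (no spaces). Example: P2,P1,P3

t=0-2: P1@Q0 runs 2, rem=4, quantum used, demote→Q1. Q0=[P2,P3,P4,P5] Q1=[P1] Q2=[]
t=2-4: P2@Q0 runs 2, rem=7, quantum used, demote→Q1. Q0=[P3,P4,P5] Q1=[P1,P2] Q2=[]
t=4-6: P3@Q0 runs 2, rem=12, quantum used, demote→Q1. Q0=[P4,P5] Q1=[P1,P2,P3] Q2=[]
t=6-8: P4@Q0 runs 2, rem=11, quantum used, demote→Q1. Q0=[P5] Q1=[P1,P2,P3,P4] Q2=[]
t=8-10: P5@Q0 runs 2, rem=9, quantum used, demote→Q1. Q0=[] Q1=[P1,P2,P3,P4,P5] Q2=[]
t=10-14: P1@Q1 runs 4, rem=0, completes. Q0=[] Q1=[P2,P3,P4,P5] Q2=[]
t=14-19: P2@Q1 runs 5, rem=2, quantum used, demote→Q2. Q0=[] Q1=[P3,P4,P5] Q2=[P2]
t=19-24: P3@Q1 runs 5, rem=7, quantum used, demote→Q2. Q0=[] Q1=[P4,P5] Q2=[P2,P3]
t=24-29: P4@Q1 runs 5, rem=6, quantum used, demote→Q2. Q0=[] Q1=[P5] Q2=[P2,P3,P4]
t=29-34: P5@Q1 runs 5, rem=4, quantum used, demote→Q2. Q0=[] Q1=[] Q2=[P2,P3,P4,P5]
t=34-36: P2@Q2 runs 2, rem=0, completes. Q0=[] Q1=[] Q2=[P3,P4,P5]
t=36-43: P3@Q2 runs 7, rem=0, completes. Q0=[] Q1=[] Q2=[P4,P5]
t=43-49: P4@Q2 runs 6, rem=0, completes. Q0=[] Q1=[] Q2=[P5]
t=49-53: P5@Q2 runs 4, rem=0, completes. Q0=[] Q1=[] Q2=[]

Answer: P1,P2,P3,P4,P5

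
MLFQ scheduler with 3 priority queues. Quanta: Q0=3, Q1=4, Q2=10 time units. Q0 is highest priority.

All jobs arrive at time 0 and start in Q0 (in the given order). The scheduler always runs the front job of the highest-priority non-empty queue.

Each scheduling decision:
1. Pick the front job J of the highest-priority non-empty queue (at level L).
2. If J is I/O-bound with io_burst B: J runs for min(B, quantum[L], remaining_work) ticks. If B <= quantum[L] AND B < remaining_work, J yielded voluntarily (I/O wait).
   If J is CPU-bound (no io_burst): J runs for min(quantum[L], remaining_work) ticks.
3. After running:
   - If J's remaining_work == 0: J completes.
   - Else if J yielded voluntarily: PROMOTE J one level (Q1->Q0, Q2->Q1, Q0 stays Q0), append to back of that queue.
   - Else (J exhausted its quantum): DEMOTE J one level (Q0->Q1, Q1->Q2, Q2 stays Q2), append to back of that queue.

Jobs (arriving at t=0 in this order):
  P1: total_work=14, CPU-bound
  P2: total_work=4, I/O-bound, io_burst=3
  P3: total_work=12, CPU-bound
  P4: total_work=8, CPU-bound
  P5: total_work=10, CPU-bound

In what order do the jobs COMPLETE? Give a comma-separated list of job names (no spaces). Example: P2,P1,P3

Answer: P2,P1,P3,P4,P5

Derivation:
t=0-3: P1@Q0 runs 3, rem=11, quantum used, demote→Q1. Q0=[P2,P3,P4,P5] Q1=[P1] Q2=[]
t=3-6: P2@Q0 runs 3, rem=1, I/O yield, promote→Q0. Q0=[P3,P4,P5,P2] Q1=[P1] Q2=[]
t=6-9: P3@Q0 runs 3, rem=9, quantum used, demote→Q1. Q0=[P4,P5,P2] Q1=[P1,P3] Q2=[]
t=9-12: P4@Q0 runs 3, rem=5, quantum used, demote→Q1. Q0=[P5,P2] Q1=[P1,P3,P4] Q2=[]
t=12-15: P5@Q0 runs 3, rem=7, quantum used, demote→Q1. Q0=[P2] Q1=[P1,P3,P4,P5] Q2=[]
t=15-16: P2@Q0 runs 1, rem=0, completes. Q0=[] Q1=[P1,P3,P4,P5] Q2=[]
t=16-20: P1@Q1 runs 4, rem=7, quantum used, demote→Q2. Q0=[] Q1=[P3,P4,P5] Q2=[P1]
t=20-24: P3@Q1 runs 4, rem=5, quantum used, demote→Q2. Q0=[] Q1=[P4,P5] Q2=[P1,P3]
t=24-28: P4@Q1 runs 4, rem=1, quantum used, demote→Q2. Q0=[] Q1=[P5] Q2=[P1,P3,P4]
t=28-32: P5@Q1 runs 4, rem=3, quantum used, demote→Q2. Q0=[] Q1=[] Q2=[P1,P3,P4,P5]
t=32-39: P1@Q2 runs 7, rem=0, completes. Q0=[] Q1=[] Q2=[P3,P4,P5]
t=39-44: P3@Q2 runs 5, rem=0, completes. Q0=[] Q1=[] Q2=[P4,P5]
t=44-45: P4@Q2 runs 1, rem=0, completes. Q0=[] Q1=[] Q2=[P5]
t=45-48: P5@Q2 runs 3, rem=0, completes. Q0=[] Q1=[] Q2=[]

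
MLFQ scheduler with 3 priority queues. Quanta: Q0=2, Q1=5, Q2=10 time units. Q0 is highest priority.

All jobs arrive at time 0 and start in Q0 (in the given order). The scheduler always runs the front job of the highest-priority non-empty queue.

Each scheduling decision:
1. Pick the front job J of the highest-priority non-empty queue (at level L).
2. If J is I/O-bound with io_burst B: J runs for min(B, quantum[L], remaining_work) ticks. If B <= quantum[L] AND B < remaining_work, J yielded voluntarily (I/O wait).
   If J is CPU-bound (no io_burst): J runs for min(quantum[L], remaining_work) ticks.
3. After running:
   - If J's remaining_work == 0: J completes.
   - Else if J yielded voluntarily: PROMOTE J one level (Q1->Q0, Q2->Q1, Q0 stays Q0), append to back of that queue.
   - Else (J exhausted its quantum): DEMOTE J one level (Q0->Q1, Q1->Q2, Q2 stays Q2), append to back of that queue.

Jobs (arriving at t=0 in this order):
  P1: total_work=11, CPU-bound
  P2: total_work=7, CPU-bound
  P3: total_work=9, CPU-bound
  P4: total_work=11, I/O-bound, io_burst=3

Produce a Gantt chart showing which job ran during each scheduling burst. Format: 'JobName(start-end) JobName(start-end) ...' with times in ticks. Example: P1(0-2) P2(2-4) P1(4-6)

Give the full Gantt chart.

t=0-2: P1@Q0 runs 2, rem=9, quantum used, demote→Q1. Q0=[P2,P3,P4] Q1=[P1] Q2=[]
t=2-4: P2@Q0 runs 2, rem=5, quantum used, demote→Q1. Q0=[P3,P4] Q1=[P1,P2] Q2=[]
t=4-6: P3@Q0 runs 2, rem=7, quantum used, demote→Q1. Q0=[P4] Q1=[P1,P2,P3] Q2=[]
t=6-8: P4@Q0 runs 2, rem=9, quantum used, demote→Q1. Q0=[] Q1=[P1,P2,P3,P4] Q2=[]
t=8-13: P1@Q1 runs 5, rem=4, quantum used, demote→Q2. Q0=[] Q1=[P2,P3,P4] Q2=[P1]
t=13-18: P2@Q1 runs 5, rem=0, completes. Q0=[] Q1=[P3,P4] Q2=[P1]
t=18-23: P3@Q1 runs 5, rem=2, quantum used, demote→Q2. Q0=[] Q1=[P4] Q2=[P1,P3]
t=23-26: P4@Q1 runs 3, rem=6, I/O yield, promote→Q0. Q0=[P4] Q1=[] Q2=[P1,P3]
t=26-28: P4@Q0 runs 2, rem=4, quantum used, demote→Q1. Q0=[] Q1=[P4] Q2=[P1,P3]
t=28-31: P4@Q1 runs 3, rem=1, I/O yield, promote→Q0. Q0=[P4] Q1=[] Q2=[P1,P3]
t=31-32: P4@Q0 runs 1, rem=0, completes. Q0=[] Q1=[] Q2=[P1,P3]
t=32-36: P1@Q2 runs 4, rem=0, completes. Q0=[] Q1=[] Q2=[P3]
t=36-38: P3@Q2 runs 2, rem=0, completes. Q0=[] Q1=[] Q2=[]

Answer: P1(0-2) P2(2-4) P3(4-6) P4(6-8) P1(8-13) P2(13-18) P3(18-23) P4(23-26) P4(26-28) P4(28-31) P4(31-32) P1(32-36) P3(36-38)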